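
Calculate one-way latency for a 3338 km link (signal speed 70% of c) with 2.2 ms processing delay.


Speed = 0.7 * 3e5 km/s = 210000 km/s
Propagation delay = 3338 / 210000 = 0.0159 s = 15.8952 ms
Processing delay = 2.2 ms
Total one-way latency = 18.0952 ms


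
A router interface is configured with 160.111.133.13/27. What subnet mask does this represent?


/27 means 27 network bits, 5 host bits
Binary: 11111111111111111111111111100000
Mask: 255.255.255.224


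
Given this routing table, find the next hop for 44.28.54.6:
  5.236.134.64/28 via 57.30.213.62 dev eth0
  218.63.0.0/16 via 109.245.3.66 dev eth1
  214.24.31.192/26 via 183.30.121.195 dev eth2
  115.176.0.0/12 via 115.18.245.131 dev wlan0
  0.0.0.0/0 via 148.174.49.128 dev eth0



Longest prefix match for 44.28.54.6:
  /28 5.236.134.64: no
  /16 218.63.0.0: no
  /26 214.24.31.192: no
  /12 115.176.0.0: no
  /0 0.0.0.0: MATCH
Selected: next-hop 148.174.49.128 via eth0 (matched /0)


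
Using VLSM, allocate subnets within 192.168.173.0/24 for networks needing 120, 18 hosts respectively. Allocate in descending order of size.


120 hosts -> /25 (126 usable): 192.168.173.0/25
18 hosts -> /27 (30 usable): 192.168.173.128/27
Allocation: 192.168.173.0/25 (120 hosts, 126 usable); 192.168.173.128/27 (18 hosts, 30 usable)


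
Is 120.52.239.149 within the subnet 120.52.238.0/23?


Subnet network: 120.52.238.0
Test IP AND mask: 120.52.238.0
Yes, 120.52.239.149 is in 120.52.238.0/23


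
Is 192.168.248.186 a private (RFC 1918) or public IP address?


RFC 1918 private ranges:
  10.0.0.0/8 (10.0.0.0 - 10.255.255.255)
  172.16.0.0/12 (172.16.0.0 - 172.31.255.255)
  192.168.0.0/16 (192.168.0.0 - 192.168.255.255)
Private (in 192.168.0.0/16)


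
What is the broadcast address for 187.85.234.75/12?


Network: 187.80.0.0/12
Host bits = 20
Set all host bits to 1:
Broadcast: 187.95.255.255


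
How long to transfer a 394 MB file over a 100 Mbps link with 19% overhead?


Effective throughput = 100 * (1 - 19/100) = 81 Mbps
File size in Mb = 394 * 8 = 3152 Mb
Time = 3152 / 81
Time = 38.9136 seconds


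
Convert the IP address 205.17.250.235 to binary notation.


205 = 11001101
17 = 00010001
250 = 11111010
235 = 11101011
Binary: 11001101.00010001.11111010.11101011


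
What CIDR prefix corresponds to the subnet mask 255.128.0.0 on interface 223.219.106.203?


Binary: 11111111.10000000.00000000.00000000
Count leading 1s
Prefix: /9


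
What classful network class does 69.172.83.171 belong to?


First octet: 69
Binary: 01000101
0xxxxxxx -> Class A (1-126)
Class A, default mask 255.0.0.0 (/8)


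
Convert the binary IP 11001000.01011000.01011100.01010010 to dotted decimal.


11001000 = 200
01011000 = 88
01011100 = 92
01010010 = 82
IP: 200.88.92.82


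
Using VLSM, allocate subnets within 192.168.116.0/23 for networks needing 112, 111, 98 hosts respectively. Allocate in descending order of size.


112 hosts -> /25 (126 usable): 192.168.116.0/25
111 hosts -> /25 (126 usable): 192.168.116.128/25
98 hosts -> /25 (126 usable): 192.168.117.0/25
Allocation: 192.168.116.0/25 (112 hosts, 126 usable); 192.168.116.128/25 (111 hosts, 126 usable); 192.168.117.0/25 (98 hosts, 126 usable)


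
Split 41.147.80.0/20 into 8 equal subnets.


New prefix = 20 + 3 = 23
Each subnet has 512 addresses
  41.147.80.0/23
  41.147.82.0/23
  41.147.84.0/23
  41.147.86.0/23
  41.147.88.0/23
  41.147.90.0/23
  41.147.92.0/23
  41.147.94.0/23
Subnets: 41.147.80.0/23, 41.147.82.0/23, 41.147.84.0/23, 41.147.86.0/23, 41.147.88.0/23, 41.147.90.0/23, 41.147.92.0/23, 41.147.94.0/23


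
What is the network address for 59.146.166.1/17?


IP:   00111011.10010010.10100110.00000001
Mask: 11111111.11111111.10000000.00000000
AND operation:
Net:  00111011.10010010.10000000.00000000
Network: 59.146.128.0/17


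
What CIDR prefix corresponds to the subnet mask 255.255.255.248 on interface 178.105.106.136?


Binary: 11111111.11111111.11111111.11111000
Count leading 1s
Prefix: /29


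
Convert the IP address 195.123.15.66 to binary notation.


195 = 11000011
123 = 01111011
15 = 00001111
66 = 01000010
Binary: 11000011.01111011.00001111.01000010


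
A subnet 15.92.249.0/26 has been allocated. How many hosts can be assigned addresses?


Host bits = 32 - 26 = 6
Total addresses = 2^6 = 64
Usable = total - 2 (network and broadcast)
Usable hosts: 62


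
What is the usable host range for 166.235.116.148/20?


Network: 166.235.112.0
Broadcast: 166.235.127.255
First usable = network + 1
Last usable = broadcast - 1
Range: 166.235.112.1 to 166.235.127.254


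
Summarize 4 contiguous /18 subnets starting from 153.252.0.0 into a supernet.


Original prefix: /18
Number of subnets: 4 = 2^2
New prefix = 18 - 2 = 16
Supernet: 153.252.0.0/16


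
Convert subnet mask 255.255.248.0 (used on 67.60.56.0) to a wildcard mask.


Subnet mask: 255.255.248.0
Wildcard = 255.255.255.255 - subnet mask
255 - 255 = 0
255 - 255 = 0
255 - 248 = 7
255 - 0 = 255
Wildcard: 0.0.7.255


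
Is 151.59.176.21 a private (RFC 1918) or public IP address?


RFC 1918 private ranges:
  10.0.0.0/8 (10.0.0.0 - 10.255.255.255)
  172.16.0.0/12 (172.16.0.0 - 172.31.255.255)
  192.168.0.0/16 (192.168.0.0 - 192.168.255.255)
Public (not in any RFC 1918 range)


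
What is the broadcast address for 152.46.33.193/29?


Network: 152.46.33.192/29
Host bits = 3
Set all host bits to 1:
Broadcast: 152.46.33.199


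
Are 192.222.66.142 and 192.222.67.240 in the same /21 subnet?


Mask: 255.255.248.0
192.222.66.142 AND mask = 192.222.64.0
192.222.67.240 AND mask = 192.222.64.0
Yes, same subnet (192.222.64.0)


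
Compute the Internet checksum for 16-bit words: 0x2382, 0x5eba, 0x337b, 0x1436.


Sum all words (with carry folding):
+ 0x2382 = 0x2382
+ 0x5eba = 0x823c
+ 0x337b = 0xb5b7
+ 0x1436 = 0xc9ed
One's complement: ~0xc9ed
Checksum = 0x3612


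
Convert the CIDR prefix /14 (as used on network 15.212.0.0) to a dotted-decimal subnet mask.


/14 means 14 network bits, 18 host bits
Binary: 11111111111111000000000000000000
Mask: 255.252.0.0


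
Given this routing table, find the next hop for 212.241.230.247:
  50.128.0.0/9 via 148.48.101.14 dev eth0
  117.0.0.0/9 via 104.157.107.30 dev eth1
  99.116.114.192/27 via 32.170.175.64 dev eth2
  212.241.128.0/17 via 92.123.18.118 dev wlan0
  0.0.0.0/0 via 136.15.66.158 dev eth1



Longest prefix match for 212.241.230.247:
  /9 50.128.0.0: no
  /9 117.0.0.0: no
  /27 99.116.114.192: no
  /17 212.241.128.0: MATCH
  /0 0.0.0.0: MATCH
Selected: next-hop 92.123.18.118 via wlan0 (matched /17)


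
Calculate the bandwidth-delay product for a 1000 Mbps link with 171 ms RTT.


BDP = bandwidth * RTT
= 1000 Mbps * 171 ms
= 1000 * 1e6 * 171 / 1000 bits
= 171000000 bits
= 21375000 bytes
= 20874.0234 KB
BDP = 171000000 bits (21375000 bytes)


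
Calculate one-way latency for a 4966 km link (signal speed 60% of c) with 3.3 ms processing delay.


Speed = 0.6 * 3e5 km/s = 180000 km/s
Propagation delay = 4966 / 180000 = 0.0276 s = 27.5889 ms
Processing delay = 3.3 ms
Total one-way latency = 30.8889 ms


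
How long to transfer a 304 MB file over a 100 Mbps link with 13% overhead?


Effective throughput = 100 * (1 - 13/100) = 87 Mbps
File size in Mb = 304 * 8 = 2432 Mb
Time = 2432 / 87
Time = 27.954 seconds


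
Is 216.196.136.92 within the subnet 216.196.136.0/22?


Subnet network: 216.196.136.0
Test IP AND mask: 216.196.136.0
Yes, 216.196.136.92 is in 216.196.136.0/22


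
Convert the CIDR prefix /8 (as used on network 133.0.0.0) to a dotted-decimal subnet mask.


/8 means 8 network bits, 24 host bits
Binary: 11111111000000000000000000000000
Mask: 255.0.0.0


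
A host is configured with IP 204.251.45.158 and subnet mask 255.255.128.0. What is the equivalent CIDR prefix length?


Binary: 11111111.11111111.10000000.00000000
Count leading 1s
Prefix: /17


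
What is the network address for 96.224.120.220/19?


IP:   01100000.11100000.01111000.11011100
Mask: 11111111.11111111.11100000.00000000
AND operation:
Net:  01100000.11100000.01100000.00000000
Network: 96.224.96.0/19


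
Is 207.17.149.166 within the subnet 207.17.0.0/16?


Subnet network: 207.17.0.0
Test IP AND mask: 207.17.0.0
Yes, 207.17.149.166 is in 207.17.0.0/16


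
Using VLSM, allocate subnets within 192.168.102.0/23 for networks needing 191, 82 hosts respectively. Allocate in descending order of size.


191 hosts -> /24 (254 usable): 192.168.102.0/24
82 hosts -> /25 (126 usable): 192.168.103.0/25
Allocation: 192.168.102.0/24 (191 hosts, 254 usable); 192.168.103.0/25 (82 hosts, 126 usable)


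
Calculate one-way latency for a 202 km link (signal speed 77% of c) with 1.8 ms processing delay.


Speed = 0.77 * 3e5 km/s = 231000 km/s
Propagation delay = 202 / 231000 = 0.0009 s = 0.8745 ms
Processing delay = 1.8 ms
Total one-way latency = 2.6745 ms


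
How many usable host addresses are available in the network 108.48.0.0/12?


Host bits = 32 - 12 = 20
Total addresses = 2^20 = 1048576
Usable = total - 2 (network and broadcast)
Usable hosts: 1048574


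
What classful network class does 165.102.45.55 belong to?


First octet: 165
Binary: 10100101
10xxxxxx -> Class B (128-191)
Class B, default mask 255.255.0.0 (/16)


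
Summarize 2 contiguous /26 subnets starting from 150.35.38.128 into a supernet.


Original prefix: /26
Number of subnets: 2 = 2^1
New prefix = 26 - 1 = 25
Supernet: 150.35.38.128/25


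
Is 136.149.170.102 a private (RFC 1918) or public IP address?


RFC 1918 private ranges:
  10.0.0.0/8 (10.0.0.0 - 10.255.255.255)
  172.16.0.0/12 (172.16.0.0 - 172.31.255.255)
  192.168.0.0/16 (192.168.0.0 - 192.168.255.255)
Public (not in any RFC 1918 range)


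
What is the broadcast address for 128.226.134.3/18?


Network: 128.226.128.0/18
Host bits = 14
Set all host bits to 1:
Broadcast: 128.226.191.255


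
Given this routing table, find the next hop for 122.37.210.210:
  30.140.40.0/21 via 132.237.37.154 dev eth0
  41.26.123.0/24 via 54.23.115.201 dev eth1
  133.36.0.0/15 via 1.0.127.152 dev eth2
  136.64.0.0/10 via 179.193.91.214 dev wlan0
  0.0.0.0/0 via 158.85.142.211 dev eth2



Longest prefix match for 122.37.210.210:
  /21 30.140.40.0: no
  /24 41.26.123.0: no
  /15 133.36.0.0: no
  /10 136.64.0.0: no
  /0 0.0.0.0: MATCH
Selected: next-hop 158.85.142.211 via eth2 (matched /0)


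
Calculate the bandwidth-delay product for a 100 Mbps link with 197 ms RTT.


BDP = bandwidth * RTT
= 100 Mbps * 197 ms
= 100 * 1e6 * 197 / 1000 bits
= 19700000 bits
= 2462500 bytes
= 2404.7852 KB
BDP = 19700000 bits (2462500 bytes)


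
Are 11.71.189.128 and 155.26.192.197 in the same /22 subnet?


Mask: 255.255.252.0
11.71.189.128 AND mask = 11.71.188.0
155.26.192.197 AND mask = 155.26.192.0
No, different subnets (11.71.188.0 vs 155.26.192.0)


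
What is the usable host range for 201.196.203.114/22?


Network: 201.196.200.0
Broadcast: 201.196.203.255
First usable = network + 1
Last usable = broadcast - 1
Range: 201.196.200.1 to 201.196.203.254


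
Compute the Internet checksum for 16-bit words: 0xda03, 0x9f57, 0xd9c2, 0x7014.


Sum all words (with carry folding):
+ 0xda03 = 0xda03
+ 0x9f57 = 0x795b
+ 0xd9c2 = 0x531e
+ 0x7014 = 0xc332
One's complement: ~0xc332
Checksum = 0x3ccd


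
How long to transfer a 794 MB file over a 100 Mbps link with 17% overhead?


Effective throughput = 100 * (1 - 17/100) = 83 Mbps
File size in Mb = 794 * 8 = 6352 Mb
Time = 6352 / 83
Time = 76.5301 seconds


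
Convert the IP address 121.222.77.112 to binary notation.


121 = 01111001
222 = 11011110
77 = 01001101
112 = 01110000
Binary: 01111001.11011110.01001101.01110000


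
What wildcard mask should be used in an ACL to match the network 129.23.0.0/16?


Subnet mask: 255.255.0.0
Wildcard = 255.255.255.255 - subnet mask
255 - 255 = 0
255 - 255 = 0
255 - 0 = 255
255 - 0 = 255
Wildcard: 0.0.255.255


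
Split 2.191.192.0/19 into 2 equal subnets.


New prefix = 19 + 1 = 20
Each subnet has 4096 addresses
  2.191.192.0/20
  2.191.208.0/20
Subnets: 2.191.192.0/20, 2.191.208.0/20


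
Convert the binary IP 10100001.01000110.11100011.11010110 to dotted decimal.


10100001 = 161
01000110 = 70
11100011 = 227
11010110 = 214
IP: 161.70.227.214


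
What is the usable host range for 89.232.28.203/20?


Network: 89.232.16.0
Broadcast: 89.232.31.255
First usable = network + 1
Last usable = broadcast - 1
Range: 89.232.16.1 to 89.232.31.254


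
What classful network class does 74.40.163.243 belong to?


First octet: 74
Binary: 01001010
0xxxxxxx -> Class A (1-126)
Class A, default mask 255.0.0.0 (/8)


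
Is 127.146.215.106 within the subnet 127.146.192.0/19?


Subnet network: 127.146.192.0
Test IP AND mask: 127.146.192.0
Yes, 127.146.215.106 is in 127.146.192.0/19


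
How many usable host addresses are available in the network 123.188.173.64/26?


Host bits = 32 - 26 = 6
Total addresses = 2^6 = 64
Usable = total - 2 (network and broadcast)
Usable hosts: 62


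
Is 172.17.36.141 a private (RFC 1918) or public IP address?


RFC 1918 private ranges:
  10.0.0.0/8 (10.0.0.0 - 10.255.255.255)
  172.16.0.0/12 (172.16.0.0 - 172.31.255.255)
  192.168.0.0/16 (192.168.0.0 - 192.168.255.255)
Private (in 172.16.0.0/12)


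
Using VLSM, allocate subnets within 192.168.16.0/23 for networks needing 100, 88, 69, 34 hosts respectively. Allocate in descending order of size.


100 hosts -> /25 (126 usable): 192.168.16.0/25
88 hosts -> /25 (126 usable): 192.168.16.128/25
69 hosts -> /25 (126 usable): 192.168.17.0/25
34 hosts -> /26 (62 usable): 192.168.17.128/26
Allocation: 192.168.16.0/25 (100 hosts, 126 usable); 192.168.16.128/25 (88 hosts, 126 usable); 192.168.17.0/25 (69 hosts, 126 usable); 192.168.17.128/26 (34 hosts, 62 usable)


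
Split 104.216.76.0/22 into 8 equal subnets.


New prefix = 22 + 3 = 25
Each subnet has 128 addresses
  104.216.76.0/25
  104.216.76.128/25
  104.216.77.0/25
  104.216.77.128/25
  104.216.78.0/25
  104.216.78.128/25
  104.216.79.0/25
  104.216.79.128/25
Subnets: 104.216.76.0/25, 104.216.76.128/25, 104.216.77.0/25, 104.216.77.128/25, 104.216.78.0/25, 104.216.78.128/25, 104.216.79.0/25, 104.216.79.128/25


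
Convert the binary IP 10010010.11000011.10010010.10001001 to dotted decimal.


10010010 = 146
11000011 = 195
10010010 = 146
10001001 = 137
IP: 146.195.146.137


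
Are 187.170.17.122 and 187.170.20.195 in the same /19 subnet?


Mask: 255.255.224.0
187.170.17.122 AND mask = 187.170.0.0
187.170.20.195 AND mask = 187.170.0.0
Yes, same subnet (187.170.0.0)


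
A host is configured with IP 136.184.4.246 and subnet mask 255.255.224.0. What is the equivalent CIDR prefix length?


Binary: 11111111.11111111.11100000.00000000
Count leading 1s
Prefix: /19


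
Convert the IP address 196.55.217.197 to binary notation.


196 = 11000100
55 = 00110111
217 = 11011001
197 = 11000101
Binary: 11000100.00110111.11011001.11000101


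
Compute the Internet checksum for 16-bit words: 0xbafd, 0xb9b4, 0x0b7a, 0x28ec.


Sum all words (with carry folding):
+ 0xbafd = 0xbafd
+ 0xb9b4 = 0x74b2
+ 0x0b7a = 0x802c
+ 0x28ec = 0xa918
One's complement: ~0xa918
Checksum = 0x56e7


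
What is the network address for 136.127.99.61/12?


IP:   10001000.01111111.01100011.00111101
Mask: 11111111.11110000.00000000.00000000
AND operation:
Net:  10001000.01110000.00000000.00000000
Network: 136.112.0.0/12


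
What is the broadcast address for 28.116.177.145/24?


Network: 28.116.177.0/24
Host bits = 8
Set all host bits to 1:
Broadcast: 28.116.177.255


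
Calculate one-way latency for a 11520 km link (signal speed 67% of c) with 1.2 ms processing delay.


Speed = 0.67 * 3e5 km/s = 201000 km/s
Propagation delay = 11520 / 201000 = 0.0573 s = 57.3134 ms
Processing delay = 1.2 ms
Total one-way latency = 58.5134 ms


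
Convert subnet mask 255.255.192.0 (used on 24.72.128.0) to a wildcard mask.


Subnet mask: 255.255.192.0
Wildcard = 255.255.255.255 - subnet mask
255 - 255 = 0
255 - 255 = 0
255 - 192 = 63
255 - 0 = 255
Wildcard: 0.0.63.255


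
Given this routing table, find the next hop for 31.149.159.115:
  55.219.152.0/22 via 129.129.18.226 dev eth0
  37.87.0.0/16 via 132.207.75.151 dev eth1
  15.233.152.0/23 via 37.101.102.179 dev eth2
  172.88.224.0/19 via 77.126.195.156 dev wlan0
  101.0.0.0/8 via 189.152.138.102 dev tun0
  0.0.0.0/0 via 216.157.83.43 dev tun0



Longest prefix match for 31.149.159.115:
  /22 55.219.152.0: no
  /16 37.87.0.0: no
  /23 15.233.152.0: no
  /19 172.88.224.0: no
  /8 101.0.0.0: no
  /0 0.0.0.0: MATCH
Selected: next-hop 216.157.83.43 via tun0 (matched /0)


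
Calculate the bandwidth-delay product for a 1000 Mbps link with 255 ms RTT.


BDP = bandwidth * RTT
= 1000 Mbps * 255 ms
= 1000 * 1e6 * 255 / 1000 bits
= 255000000 bits
= 31875000 bytes
= 31127.9297 KB
BDP = 255000000 bits (31875000 bytes)


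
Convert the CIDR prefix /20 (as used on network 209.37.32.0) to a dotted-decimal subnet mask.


/20 means 20 network bits, 12 host bits
Binary: 11111111111111111111000000000000
Mask: 255.255.240.0


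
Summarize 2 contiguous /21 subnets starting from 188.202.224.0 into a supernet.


Original prefix: /21
Number of subnets: 2 = 2^1
New prefix = 21 - 1 = 20
Supernet: 188.202.224.0/20


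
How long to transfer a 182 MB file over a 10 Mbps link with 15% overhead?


Effective throughput = 10 * (1 - 15/100) = 8.5 Mbps
File size in Mb = 182 * 8 = 1456 Mb
Time = 1456 / 8.5
Time = 171.2941 seconds


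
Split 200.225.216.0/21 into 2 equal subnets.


New prefix = 21 + 1 = 22
Each subnet has 1024 addresses
  200.225.216.0/22
  200.225.220.0/22
Subnets: 200.225.216.0/22, 200.225.220.0/22


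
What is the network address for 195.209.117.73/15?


IP:   11000011.11010001.01110101.01001001
Mask: 11111111.11111110.00000000.00000000
AND operation:
Net:  11000011.11010000.00000000.00000000
Network: 195.208.0.0/15


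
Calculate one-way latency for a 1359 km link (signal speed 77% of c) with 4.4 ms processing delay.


Speed = 0.77 * 3e5 km/s = 231000 km/s
Propagation delay = 1359 / 231000 = 0.0059 s = 5.8831 ms
Processing delay = 4.4 ms
Total one-way latency = 10.2831 ms


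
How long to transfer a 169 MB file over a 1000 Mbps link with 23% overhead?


Effective throughput = 1000 * (1 - 23/100) = 770 Mbps
File size in Mb = 169 * 8 = 1352 Mb
Time = 1352 / 770
Time = 1.7558 seconds


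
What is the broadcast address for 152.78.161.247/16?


Network: 152.78.0.0/16
Host bits = 16
Set all host bits to 1:
Broadcast: 152.78.255.255


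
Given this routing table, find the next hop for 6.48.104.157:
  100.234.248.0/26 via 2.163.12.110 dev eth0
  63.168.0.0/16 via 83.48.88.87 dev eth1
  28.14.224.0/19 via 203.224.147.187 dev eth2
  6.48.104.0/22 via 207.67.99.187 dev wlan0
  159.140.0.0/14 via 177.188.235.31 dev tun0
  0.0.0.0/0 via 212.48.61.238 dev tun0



Longest prefix match for 6.48.104.157:
  /26 100.234.248.0: no
  /16 63.168.0.0: no
  /19 28.14.224.0: no
  /22 6.48.104.0: MATCH
  /14 159.140.0.0: no
  /0 0.0.0.0: MATCH
Selected: next-hop 207.67.99.187 via wlan0 (matched /22)


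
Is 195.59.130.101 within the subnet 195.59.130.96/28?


Subnet network: 195.59.130.96
Test IP AND mask: 195.59.130.96
Yes, 195.59.130.101 is in 195.59.130.96/28


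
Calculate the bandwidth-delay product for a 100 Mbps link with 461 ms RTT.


BDP = bandwidth * RTT
= 100 Mbps * 461 ms
= 100 * 1e6 * 461 / 1000 bits
= 46100000 bits
= 5762500 bytes
= 5627.4414 KB
BDP = 46100000 bits (5762500 bytes)


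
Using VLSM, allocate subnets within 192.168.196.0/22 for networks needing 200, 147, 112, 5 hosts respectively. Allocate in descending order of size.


200 hosts -> /24 (254 usable): 192.168.196.0/24
147 hosts -> /24 (254 usable): 192.168.197.0/24
112 hosts -> /25 (126 usable): 192.168.198.0/25
5 hosts -> /29 (6 usable): 192.168.198.128/29
Allocation: 192.168.196.0/24 (200 hosts, 254 usable); 192.168.197.0/24 (147 hosts, 254 usable); 192.168.198.0/25 (112 hosts, 126 usable); 192.168.198.128/29 (5 hosts, 6 usable)


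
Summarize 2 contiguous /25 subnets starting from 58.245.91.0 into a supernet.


Original prefix: /25
Number of subnets: 2 = 2^1
New prefix = 25 - 1 = 24
Supernet: 58.245.91.0/24


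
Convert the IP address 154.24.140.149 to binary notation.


154 = 10011010
24 = 00011000
140 = 10001100
149 = 10010101
Binary: 10011010.00011000.10001100.10010101


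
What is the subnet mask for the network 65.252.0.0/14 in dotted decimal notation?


/14 means 14 network bits, 18 host bits
Binary: 11111111111111000000000000000000
Mask: 255.252.0.0


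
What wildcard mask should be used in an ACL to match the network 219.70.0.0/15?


Subnet mask: 255.254.0.0
Wildcard = 255.255.255.255 - subnet mask
255 - 255 = 0
255 - 254 = 1
255 - 0 = 255
255 - 0 = 255
Wildcard: 0.1.255.255


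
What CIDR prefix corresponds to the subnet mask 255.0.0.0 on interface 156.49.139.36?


Binary: 11111111.00000000.00000000.00000000
Count leading 1s
Prefix: /8


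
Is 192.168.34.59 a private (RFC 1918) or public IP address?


RFC 1918 private ranges:
  10.0.0.0/8 (10.0.0.0 - 10.255.255.255)
  172.16.0.0/12 (172.16.0.0 - 172.31.255.255)
  192.168.0.0/16 (192.168.0.0 - 192.168.255.255)
Private (in 192.168.0.0/16)


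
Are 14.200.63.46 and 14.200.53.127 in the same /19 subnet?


Mask: 255.255.224.0
14.200.63.46 AND mask = 14.200.32.0
14.200.53.127 AND mask = 14.200.32.0
Yes, same subnet (14.200.32.0)


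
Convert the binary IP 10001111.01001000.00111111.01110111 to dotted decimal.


10001111 = 143
01001000 = 72
00111111 = 63
01110111 = 119
IP: 143.72.63.119


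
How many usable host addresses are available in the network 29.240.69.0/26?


Host bits = 32 - 26 = 6
Total addresses = 2^6 = 64
Usable = total - 2 (network and broadcast)
Usable hosts: 62


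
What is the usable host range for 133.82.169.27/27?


Network: 133.82.169.0
Broadcast: 133.82.169.31
First usable = network + 1
Last usable = broadcast - 1
Range: 133.82.169.1 to 133.82.169.30


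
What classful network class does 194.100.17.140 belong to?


First octet: 194
Binary: 11000010
110xxxxx -> Class C (192-223)
Class C, default mask 255.255.255.0 (/24)


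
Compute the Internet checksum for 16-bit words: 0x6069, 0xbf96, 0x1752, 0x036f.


Sum all words (with carry folding):
+ 0x6069 = 0x6069
+ 0xbf96 = 0x2000
+ 0x1752 = 0x3752
+ 0x036f = 0x3ac1
One's complement: ~0x3ac1
Checksum = 0xc53e


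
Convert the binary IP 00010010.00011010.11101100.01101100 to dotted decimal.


00010010 = 18
00011010 = 26
11101100 = 236
01101100 = 108
IP: 18.26.236.108


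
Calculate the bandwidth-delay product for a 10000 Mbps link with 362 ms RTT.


BDP = bandwidth * RTT
= 10000 Mbps * 362 ms
= 10000 * 1e6 * 362 / 1000 bits
= 3620000000 bits
= 452500000 bytes
= 441894.5312 KB
BDP = 3620000000 bits (452500000 bytes)


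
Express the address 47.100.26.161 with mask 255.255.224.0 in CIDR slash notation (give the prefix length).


Binary: 11111111.11111111.11100000.00000000
Count leading 1s
Prefix: /19


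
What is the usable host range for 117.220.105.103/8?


Network: 117.0.0.0
Broadcast: 117.255.255.255
First usable = network + 1
Last usable = broadcast - 1
Range: 117.0.0.1 to 117.255.255.254


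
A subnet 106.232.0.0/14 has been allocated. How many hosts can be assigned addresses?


Host bits = 32 - 14 = 18
Total addresses = 2^18 = 262144
Usable = total - 2 (network and broadcast)
Usable hosts: 262142


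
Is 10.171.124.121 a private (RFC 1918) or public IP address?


RFC 1918 private ranges:
  10.0.0.0/8 (10.0.0.0 - 10.255.255.255)
  172.16.0.0/12 (172.16.0.0 - 172.31.255.255)
  192.168.0.0/16 (192.168.0.0 - 192.168.255.255)
Private (in 10.0.0.0/8)


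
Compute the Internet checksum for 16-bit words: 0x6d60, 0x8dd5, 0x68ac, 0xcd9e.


Sum all words (with carry folding):
+ 0x6d60 = 0x6d60
+ 0x8dd5 = 0xfb35
+ 0x68ac = 0x63e2
+ 0xcd9e = 0x3181
One's complement: ~0x3181
Checksum = 0xce7e


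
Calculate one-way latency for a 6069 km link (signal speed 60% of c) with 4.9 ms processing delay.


Speed = 0.6 * 3e5 km/s = 180000 km/s
Propagation delay = 6069 / 180000 = 0.0337 s = 33.7167 ms
Processing delay = 4.9 ms
Total one-way latency = 38.6167 ms


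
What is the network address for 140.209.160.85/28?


IP:   10001100.11010001.10100000.01010101
Mask: 11111111.11111111.11111111.11110000
AND operation:
Net:  10001100.11010001.10100000.01010000
Network: 140.209.160.80/28


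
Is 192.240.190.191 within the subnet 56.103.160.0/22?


Subnet network: 56.103.160.0
Test IP AND mask: 192.240.188.0
No, 192.240.190.191 is not in 56.103.160.0/22


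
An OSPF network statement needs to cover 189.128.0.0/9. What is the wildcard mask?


Subnet mask: 255.128.0.0
Wildcard = 255.255.255.255 - subnet mask
255 - 255 = 0
255 - 128 = 127
255 - 0 = 255
255 - 0 = 255
Wildcard: 0.127.255.255


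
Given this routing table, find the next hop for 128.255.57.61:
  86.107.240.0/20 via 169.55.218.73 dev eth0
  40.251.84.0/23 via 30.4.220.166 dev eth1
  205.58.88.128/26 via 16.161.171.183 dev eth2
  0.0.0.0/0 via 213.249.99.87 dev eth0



Longest prefix match for 128.255.57.61:
  /20 86.107.240.0: no
  /23 40.251.84.0: no
  /26 205.58.88.128: no
  /0 0.0.0.0: MATCH
Selected: next-hop 213.249.99.87 via eth0 (matched /0)


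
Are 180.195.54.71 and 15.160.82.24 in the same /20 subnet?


Mask: 255.255.240.0
180.195.54.71 AND mask = 180.195.48.0
15.160.82.24 AND mask = 15.160.80.0
No, different subnets (180.195.48.0 vs 15.160.80.0)


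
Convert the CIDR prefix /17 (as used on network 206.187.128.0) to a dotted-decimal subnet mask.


/17 means 17 network bits, 15 host bits
Binary: 11111111111111111000000000000000
Mask: 255.255.128.0


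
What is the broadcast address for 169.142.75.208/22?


Network: 169.142.72.0/22
Host bits = 10
Set all host bits to 1:
Broadcast: 169.142.75.255


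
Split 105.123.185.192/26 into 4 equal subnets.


New prefix = 26 + 2 = 28
Each subnet has 16 addresses
  105.123.185.192/28
  105.123.185.208/28
  105.123.185.224/28
  105.123.185.240/28
Subnets: 105.123.185.192/28, 105.123.185.208/28, 105.123.185.224/28, 105.123.185.240/28


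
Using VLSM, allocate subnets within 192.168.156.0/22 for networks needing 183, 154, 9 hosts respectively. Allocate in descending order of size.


183 hosts -> /24 (254 usable): 192.168.156.0/24
154 hosts -> /24 (254 usable): 192.168.157.0/24
9 hosts -> /28 (14 usable): 192.168.158.0/28
Allocation: 192.168.156.0/24 (183 hosts, 254 usable); 192.168.157.0/24 (154 hosts, 254 usable); 192.168.158.0/28 (9 hosts, 14 usable)


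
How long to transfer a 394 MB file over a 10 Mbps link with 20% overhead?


Effective throughput = 10 * (1 - 20/100) = 8 Mbps
File size in Mb = 394 * 8 = 3152 Mb
Time = 3152 / 8
Time = 394 seconds


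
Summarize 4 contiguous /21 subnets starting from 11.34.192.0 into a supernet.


Original prefix: /21
Number of subnets: 4 = 2^2
New prefix = 21 - 2 = 19
Supernet: 11.34.192.0/19


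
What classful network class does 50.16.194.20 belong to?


First octet: 50
Binary: 00110010
0xxxxxxx -> Class A (1-126)
Class A, default mask 255.0.0.0 (/8)


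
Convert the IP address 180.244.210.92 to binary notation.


180 = 10110100
244 = 11110100
210 = 11010010
92 = 01011100
Binary: 10110100.11110100.11010010.01011100


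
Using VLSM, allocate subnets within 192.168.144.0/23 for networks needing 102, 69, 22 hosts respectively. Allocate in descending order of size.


102 hosts -> /25 (126 usable): 192.168.144.0/25
69 hosts -> /25 (126 usable): 192.168.144.128/25
22 hosts -> /27 (30 usable): 192.168.145.0/27
Allocation: 192.168.144.0/25 (102 hosts, 126 usable); 192.168.144.128/25 (69 hosts, 126 usable); 192.168.145.0/27 (22 hosts, 30 usable)


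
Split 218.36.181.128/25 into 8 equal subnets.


New prefix = 25 + 3 = 28
Each subnet has 16 addresses
  218.36.181.128/28
  218.36.181.144/28
  218.36.181.160/28
  218.36.181.176/28
  218.36.181.192/28
  218.36.181.208/28
  218.36.181.224/28
  218.36.181.240/28
Subnets: 218.36.181.128/28, 218.36.181.144/28, 218.36.181.160/28, 218.36.181.176/28, 218.36.181.192/28, 218.36.181.208/28, 218.36.181.224/28, 218.36.181.240/28


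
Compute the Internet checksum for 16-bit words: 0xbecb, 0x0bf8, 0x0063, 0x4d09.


Sum all words (with carry folding):
+ 0xbecb = 0xbecb
+ 0x0bf8 = 0xcac3
+ 0x0063 = 0xcb26
+ 0x4d09 = 0x1830
One's complement: ~0x1830
Checksum = 0xe7cf


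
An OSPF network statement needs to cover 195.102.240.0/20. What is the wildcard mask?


Subnet mask: 255.255.240.0
Wildcard = 255.255.255.255 - subnet mask
255 - 255 = 0
255 - 255 = 0
255 - 240 = 15
255 - 0 = 255
Wildcard: 0.0.15.255


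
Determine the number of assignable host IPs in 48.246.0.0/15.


Host bits = 32 - 15 = 17
Total addresses = 2^17 = 131072
Usable = total - 2 (network and broadcast)
Usable hosts: 131070


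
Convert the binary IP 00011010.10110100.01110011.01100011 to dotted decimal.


00011010 = 26
10110100 = 180
01110011 = 115
01100011 = 99
IP: 26.180.115.99


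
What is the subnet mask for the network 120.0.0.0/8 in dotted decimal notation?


/8 means 8 network bits, 24 host bits
Binary: 11111111000000000000000000000000
Mask: 255.0.0.0


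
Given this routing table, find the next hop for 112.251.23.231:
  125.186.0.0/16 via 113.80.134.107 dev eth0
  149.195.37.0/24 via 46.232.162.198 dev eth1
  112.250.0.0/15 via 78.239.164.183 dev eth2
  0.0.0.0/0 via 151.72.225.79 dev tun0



Longest prefix match for 112.251.23.231:
  /16 125.186.0.0: no
  /24 149.195.37.0: no
  /15 112.250.0.0: MATCH
  /0 0.0.0.0: MATCH
Selected: next-hop 78.239.164.183 via eth2 (matched /15)


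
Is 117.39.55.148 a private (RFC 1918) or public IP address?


RFC 1918 private ranges:
  10.0.0.0/8 (10.0.0.0 - 10.255.255.255)
  172.16.0.0/12 (172.16.0.0 - 172.31.255.255)
  192.168.0.0/16 (192.168.0.0 - 192.168.255.255)
Public (not in any RFC 1918 range)


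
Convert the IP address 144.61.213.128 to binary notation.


144 = 10010000
61 = 00111101
213 = 11010101
128 = 10000000
Binary: 10010000.00111101.11010101.10000000


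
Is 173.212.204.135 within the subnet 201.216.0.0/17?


Subnet network: 201.216.0.0
Test IP AND mask: 173.212.128.0
No, 173.212.204.135 is not in 201.216.0.0/17


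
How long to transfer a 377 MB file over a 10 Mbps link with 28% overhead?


Effective throughput = 10 * (1 - 28/100) = 7.2 Mbps
File size in Mb = 377 * 8 = 3016 Mb
Time = 3016 / 7.2
Time = 418.8889 seconds


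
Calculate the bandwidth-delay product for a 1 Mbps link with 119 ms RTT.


BDP = bandwidth * RTT
= 1 Mbps * 119 ms
= 1 * 1e6 * 119 / 1000 bits
= 119000 bits
= 14875 bytes
= 14.5264 KB
BDP = 119000 bits (14875 bytes)


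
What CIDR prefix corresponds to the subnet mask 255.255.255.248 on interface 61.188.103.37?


Binary: 11111111.11111111.11111111.11111000
Count leading 1s
Prefix: /29


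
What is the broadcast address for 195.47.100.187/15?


Network: 195.46.0.0/15
Host bits = 17
Set all host bits to 1:
Broadcast: 195.47.255.255


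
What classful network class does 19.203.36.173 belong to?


First octet: 19
Binary: 00010011
0xxxxxxx -> Class A (1-126)
Class A, default mask 255.0.0.0 (/8)


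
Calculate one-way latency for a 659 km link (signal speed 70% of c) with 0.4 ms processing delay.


Speed = 0.7 * 3e5 km/s = 210000 km/s
Propagation delay = 659 / 210000 = 0.0031 s = 3.1381 ms
Processing delay = 0.4 ms
Total one-way latency = 3.5381 ms


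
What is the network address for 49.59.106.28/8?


IP:   00110001.00111011.01101010.00011100
Mask: 11111111.00000000.00000000.00000000
AND operation:
Net:  00110001.00000000.00000000.00000000
Network: 49.0.0.0/8


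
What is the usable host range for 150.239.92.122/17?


Network: 150.239.0.0
Broadcast: 150.239.127.255
First usable = network + 1
Last usable = broadcast - 1
Range: 150.239.0.1 to 150.239.127.254


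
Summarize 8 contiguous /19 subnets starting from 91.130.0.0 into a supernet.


Original prefix: /19
Number of subnets: 8 = 2^3
New prefix = 19 - 3 = 16
Supernet: 91.130.0.0/16


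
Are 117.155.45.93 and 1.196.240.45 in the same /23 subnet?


Mask: 255.255.254.0
117.155.45.93 AND mask = 117.155.44.0
1.196.240.45 AND mask = 1.196.240.0
No, different subnets (117.155.44.0 vs 1.196.240.0)


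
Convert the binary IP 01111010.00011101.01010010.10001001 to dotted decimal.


01111010 = 122
00011101 = 29
01010010 = 82
10001001 = 137
IP: 122.29.82.137


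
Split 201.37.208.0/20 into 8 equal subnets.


New prefix = 20 + 3 = 23
Each subnet has 512 addresses
  201.37.208.0/23
  201.37.210.0/23
  201.37.212.0/23
  201.37.214.0/23
  201.37.216.0/23
  201.37.218.0/23
  201.37.220.0/23
  201.37.222.0/23
Subnets: 201.37.208.0/23, 201.37.210.0/23, 201.37.212.0/23, 201.37.214.0/23, 201.37.216.0/23, 201.37.218.0/23, 201.37.220.0/23, 201.37.222.0/23


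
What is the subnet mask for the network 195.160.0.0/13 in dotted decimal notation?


/13 means 13 network bits, 19 host bits
Binary: 11111111111110000000000000000000
Mask: 255.248.0.0


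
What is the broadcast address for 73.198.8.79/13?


Network: 73.192.0.0/13
Host bits = 19
Set all host bits to 1:
Broadcast: 73.199.255.255


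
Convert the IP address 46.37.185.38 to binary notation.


46 = 00101110
37 = 00100101
185 = 10111001
38 = 00100110
Binary: 00101110.00100101.10111001.00100110


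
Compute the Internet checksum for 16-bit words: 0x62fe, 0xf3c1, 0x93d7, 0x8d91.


Sum all words (with carry folding):
+ 0x62fe = 0x62fe
+ 0xf3c1 = 0x56c0
+ 0x93d7 = 0xea97
+ 0x8d91 = 0x7829
One's complement: ~0x7829
Checksum = 0x87d6


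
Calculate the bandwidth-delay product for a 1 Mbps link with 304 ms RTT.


BDP = bandwidth * RTT
= 1 Mbps * 304 ms
= 1 * 1e6 * 304 / 1000 bits
= 304000 bits
= 38000 bytes
= 37.1094 KB
BDP = 304000 bits (38000 bytes)


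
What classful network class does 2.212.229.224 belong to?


First octet: 2
Binary: 00000010
0xxxxxxx -> Class A (1-126)
Class A, default mask 255.0.0.0 (/8)


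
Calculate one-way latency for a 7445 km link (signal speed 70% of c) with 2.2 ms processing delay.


Speed = 0.7 * 3e5 km/s = 210000 km/s
Propagation delay = 7445 / 210000 = 0.0355 s = 35.4524 ms
Processing delay = 2.2 ms
Total one-way latency = 37.6524 ms


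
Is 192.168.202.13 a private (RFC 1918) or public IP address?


RFC 1918 private ranges:
  10.0.0.0/8 (10.0.0.0 - 10.255.255.255)
  172.16.0.0/12 (172.16.0.0 - 172.31.255.255)
  192.168.0.0/16 (192.168.0.0 - 192.168.255.255)
Private (in 192.168.0.0/16)


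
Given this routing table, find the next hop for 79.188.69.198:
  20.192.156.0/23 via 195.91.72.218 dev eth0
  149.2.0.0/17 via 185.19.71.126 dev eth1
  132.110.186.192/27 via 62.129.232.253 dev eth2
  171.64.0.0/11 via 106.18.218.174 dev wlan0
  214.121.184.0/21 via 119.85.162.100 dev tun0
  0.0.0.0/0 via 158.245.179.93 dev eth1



Longest prefix match for 79.188.69.198:
  /23 20.192.156.0: no
  /17 149.2.0.0: no
  /27 132.110.186.192: no
  /11 171.64.0.0: no
  /21 214.121.184.0: no
  /0 0.0.0.0: MATCH
Selected: next-hop 158.245.179.93 via eth1 (matched /0)


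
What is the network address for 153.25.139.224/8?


IP:   10011001.00011001.10001011.11100000
Mask: 11111111.00000000.00000000.00000000
AND operation:
Net:  10011001.00000000.00000000.00000000
Network: 153.0.0.0/8


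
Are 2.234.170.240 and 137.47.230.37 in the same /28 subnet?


Mask: 255.255.255.240
2.234.170.240 AND mask = 2.234.170.240
137.47.230.37 AND mask = 137.47.230.32
No, different subnets (2.234.170.240 vs 137.47.230.32)


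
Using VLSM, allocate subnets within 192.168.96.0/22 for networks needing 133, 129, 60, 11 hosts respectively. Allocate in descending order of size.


133 hosts -> /24 (254 usable): 192.168.96.0/24
129 hosts -> /24 (254 usable): 192.168.97.0/24
60 hosts -> /26 (62 usable): 192.168.98.0/26
11 hosts -> /28 (14 usable): 192.168.98.64/28
Allocation: 192.168.96.0/24 (133 hosts, 254 usable); 192.168.97.0/24 (129 hosts, 254 usable); 192.168.98.0/26 (60 hosts, 62 usable); 192.168.98.64/28 (11 hosts, 14 usable)


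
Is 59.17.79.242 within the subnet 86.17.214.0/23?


Subnet network: 86.17.214.0
Test IP AND mask: 59.17.78.0
No, 59.17.79.242 is not in 86.17.214.0/23


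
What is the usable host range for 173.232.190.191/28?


Network: 173.232.190.176
Broadcast: 173.232.190.191
First usable = network + 1
Last usable = broadcast - 1
Range: 173.232.190.177 to 173.232.190.190


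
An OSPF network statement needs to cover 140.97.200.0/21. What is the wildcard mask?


Subnet mask: 255.255.248.0
Wildcard = 255.255.255.255 - subnet mask
255 - 255 = 0
255 - 255 = 0
255 - 248 = 7
255 - 0 = 255
Wildcard: 0.0.7.255


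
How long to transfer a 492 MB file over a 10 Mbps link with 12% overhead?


Effective throughput = 10 * (1 - 12/100) = 8.8 Mbps
File size in Mb = 492 * 8 = 3936 Mb
Time = 3936 / 8.8
Time = 447.2727 seconds


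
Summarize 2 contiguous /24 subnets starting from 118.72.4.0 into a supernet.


Original prefix: /24
Number of subnets: 2 = 2^1
New prefix = 24 - 1 = 23
Supernet: 118.72.4.0/23


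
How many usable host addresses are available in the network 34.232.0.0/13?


Host bits = 32 - 13 = 19
Total addresses = 2^19 = 524288
Usable = total - 2 (network and broadcast)
Usable hosts: 524286


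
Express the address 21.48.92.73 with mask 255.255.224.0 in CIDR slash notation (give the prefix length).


Binary: 11111111.11111111.11100000.00000000
Count leading 1s
Prefix: /19


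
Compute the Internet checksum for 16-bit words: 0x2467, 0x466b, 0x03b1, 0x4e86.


Sum all words (with carry folding):
+ 0x2467 = 0x2467
+ 0x466b = 0x6ad2
+ 0x03b1 = 0x6e83
+ 0x4e86 = 0xbd09
One's complement: ~0xbd09
Checksum = 0x42f6


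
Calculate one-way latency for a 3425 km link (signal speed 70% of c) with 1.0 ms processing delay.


Speed = 0.7 * 3e5 km/s = 210000 km/s
Propagation delay = 3425 / 210000 = 0.0163 s = 16.3095 ms
Processing delay = 1.0 ms
Total one-way latency = 17.3095 ms


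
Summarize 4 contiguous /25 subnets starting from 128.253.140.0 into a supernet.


Original prefix: /25
Number of subnets: 4 = 2^2
New prefix = 25 - 2 = 23
Supernet: 128.253.140.0/23


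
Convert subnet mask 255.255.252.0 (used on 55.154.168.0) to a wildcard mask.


Subnet mask: 255.255.252.0
Wildcard = 255.255.255.255 - subnet mask
255 - 255 = 0
255 - 255 = 0
255 - 252 = 3
255 - 0 = 255
Wildcard: 0.0.3.255


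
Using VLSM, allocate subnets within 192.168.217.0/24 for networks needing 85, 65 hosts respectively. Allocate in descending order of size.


85 hosts -> /25 (126 usable): 192.168.217.0/25
65 hosts -> /25 (126 usable): 192.168.217.128/25
Allocation: 192.168.217.0/25 (85 hosts, 126 usable); 192.168.217.128/25 (65 hosts, 126 usable)


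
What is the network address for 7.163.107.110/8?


IP:   00000111.10100011.01101011.01101110
Mask: 11111111.00000000.00000000.00000000
AND operation:
Net:  00000111.00000000.00000000.00000000
Network: 7.0.0.0/8


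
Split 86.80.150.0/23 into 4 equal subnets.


New prefix = 23 + 2 = 25
Each subnet has 128 addresses
  86.80.150.0/25
  86.80.150.128/25
  86.80.151.0/25
  86.80.151.128/25
Subnets: 86.80.150.0/25, 86.80.150.128/25, 86.80.151.0/25, 86.80.151.128/25


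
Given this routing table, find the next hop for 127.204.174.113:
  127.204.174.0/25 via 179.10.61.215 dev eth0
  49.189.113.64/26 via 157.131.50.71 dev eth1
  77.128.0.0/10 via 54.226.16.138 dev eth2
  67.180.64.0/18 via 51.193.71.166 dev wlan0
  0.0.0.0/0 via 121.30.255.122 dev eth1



Longest prefix match for 127.204.174.113:
  /25 127.204.174.0: MATCH
  /26 49.189.113.64: no
  /10 77.128.0.0: no
  /18 67.180.64.0: no
  /0 0.0.0.0: MATCH
Selected: next-hop 179.10.61.215 via eth0 (matched /25)
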